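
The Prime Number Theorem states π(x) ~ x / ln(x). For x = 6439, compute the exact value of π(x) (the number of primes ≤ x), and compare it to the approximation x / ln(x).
π(6439) = 836;  x/ln(x) ≈ 734.20;  relative error ≈ 12.18%.

Directly count primes up to 6439: π(6439) = 836. The PNT approximation gives 6439/ln(6439) ≈ 6439/8.77013 ≈ 734.20. Relative error (π(x) − x/ln(x)) / π(x) ≈ 12.18%; the approximation is known to undercount slightly (Li(x) is a better estimate).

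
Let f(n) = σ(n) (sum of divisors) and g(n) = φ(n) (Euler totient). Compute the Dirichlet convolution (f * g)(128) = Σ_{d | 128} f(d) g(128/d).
(σ * φ)(128) = 1024

Divisors of 128: [1, 2, 4, 8, 16, 32, 64, 128]. For each d | 128:
  d = 1: σ(1) · φ(128/1) = 1 · 64 = 64
  d = 2: σ(2) · φ(128/2) = 3 · 32 = 96
  d = 4: σ(4) · φ(128/4) = 7 · 16 = 112
  d = 8: σ(8) · φ(128/8) = 15 · 8 = 120
  d = 16: σ(16) · φ(128/16) = 31 · 4 = 124
  d = 32: σ(32) · φ(128/32) = 63 · 2 = 126
  d = 64: σ(64) · φ(128/64) = 127 · 1 = 127
  d = 128: σ(128) · φ(128/128) = 255 · 1 = 255
Summing: (σ * φ)(128) = 64 + 96 + 112 + 120 + 124 + 126 + 127 + 255 = 1024.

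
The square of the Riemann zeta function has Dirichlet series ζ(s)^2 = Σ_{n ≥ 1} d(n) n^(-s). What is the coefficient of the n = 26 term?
d(26) = 4

ζ(s)^2 = (Σ 1/m^s)(Σ 1/k^s). The coefficient of 1/n^s in the product is the number of ordered pairs (m, k) with mk = n, which equals d(n). For n = 26, divisors are [1, 2, 13, 26], so d(26) = 4.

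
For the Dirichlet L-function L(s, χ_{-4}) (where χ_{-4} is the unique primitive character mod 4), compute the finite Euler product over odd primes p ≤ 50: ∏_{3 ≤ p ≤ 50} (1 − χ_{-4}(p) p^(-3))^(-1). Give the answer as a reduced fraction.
∏ = 5542372783760447569145696690995330585/5720007308274565543266215981884637184

The odd primes p ≤ 50 are [3, 5, 7, 11, 13, 17, 19, 23, 29, 31, 37, 41, 43, 47]. For each, χ(p) = 1 if p ≡ 1 mod 4, χ(p) = −1 if p ≡ 3 mod 4. Taking (1 − χ(p)/p^3)^(-1) = p^3/(p^3 − χ(p)): (1 − (-1)/3^3)^(-1) · (1 − (1)/5^3)^(-1) · (1 − (-1)/7^3)^(-1) · (1 − (-1)/11^3)^(-1) · (1 − (1)/13^3)^(-1) · (1 − (1)/17^3)^(-1) · (1 − (-1)/19^3)^(-1) · (1 − (-1)/23^3)^(-1) · (1 − (1)/29^3)^(-1) · (1 − (-1)/31^3)^(-1) · (1 − (1)/37^3)^(-1) · (1 − (1)/41^3)^(-1) · (1 − (-1)/43^3)^(-1) · (1 − (-1)/47^3)^(-1) = 5542372783760447569145696690995330585/5720007308274565543266215981884637184.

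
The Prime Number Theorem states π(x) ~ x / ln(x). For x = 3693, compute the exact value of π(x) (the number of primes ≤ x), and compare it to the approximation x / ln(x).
π(3693) = 515;  x/ln(x) ≈ 449.59;  relative error ≈ 12.70%.

Directly count primes up to 3693: π(3693) = 515. The PNT approximation gives 3693/ln(3693) ≈ 3693/8.21419 ≈ 449.59. Relative error (π(x) − x/ln(x)) / π(x) ≈ 12.70%; the approximation is known to undercount slightly (Li(x) is a better estimate).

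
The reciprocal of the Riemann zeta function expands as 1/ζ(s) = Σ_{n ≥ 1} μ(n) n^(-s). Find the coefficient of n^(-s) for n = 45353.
μ(45353) = 1

Factor n = 45353 = 7 · 11 · 19 · 31. μ(n) = 0 if any exponent ≥ 2 (not squarefree); otherwise μ(n) = (−1)^{ω(n)} where ω(n) is the number of distinct prime factors. Applying: μ(45353) = 1.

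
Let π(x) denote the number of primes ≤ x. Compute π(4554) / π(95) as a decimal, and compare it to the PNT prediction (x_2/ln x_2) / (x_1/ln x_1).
π(4554)/π(95) = 617/24 ≈ 25.7083;  PNT prediction ≈ 25.9146.

π(95) = 24 and π(4554) = 617, so π(4554)/π(95) ≈ 25.7083. The PNT-predicted ratio is (4554/ln(4554)) / (95/ln(95)) ≈ 25.9146. The two agree to within a few percent, as expected.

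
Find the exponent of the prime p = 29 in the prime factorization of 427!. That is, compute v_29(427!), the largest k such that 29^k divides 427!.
v_29(427!) = 14

Legendre's formula: v_p(n!) = Σ_{k ≥ 1} ⌊n / p^k⌋. For p = 29, n = 427, the terms are:
  ⌊427/29^1⌋ = ⌊427/29⌋ = 14
(the next term ⌊427/29^2⌋ = 0, terminating the sum). Summing: v_29(427!) = 14 = 14.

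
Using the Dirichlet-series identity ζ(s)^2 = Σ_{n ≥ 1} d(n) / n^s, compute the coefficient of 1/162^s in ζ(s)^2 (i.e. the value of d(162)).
d(162) = 10

ζ(s)^2 = (Σ 1/m^s)(Σ 1/k^s). The coefficient of 1/n^s in the product is the number of ordered pairs (m, k) with mk = n, which equals d(n). For n = 162, divisors are [1, 2, 3, 6, 9, 18, 27, 54, 81, 162], so d(162) = 10.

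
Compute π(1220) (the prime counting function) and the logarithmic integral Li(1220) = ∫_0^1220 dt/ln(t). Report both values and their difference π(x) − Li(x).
π(1220) = 199;  Li(1220) ≈ 208.99;  π(x) − Li(x) ≈ -9.99.

Direct count of primes ≤ 1220 gives π(1220) = 199. Numerical evaluation of the logarithmic integral gives Li(1220) ≈ 208.99. The difference π(x) − Li(x) ≈ -9.99 is typically negative for small/moderate x (Li(x) overestimates), though Littlewood's theorem shows this sign changes infinitely often.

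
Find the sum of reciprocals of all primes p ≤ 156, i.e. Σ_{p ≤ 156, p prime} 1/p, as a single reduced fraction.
Σ 1/p = 426559540131011718238816115585684956391671166781102121476137/225319534991831177328890236228992001350685163362356544091910

π(156) = 36, so the primes ≤ 156 are [2, 3, 5, 7, 11, 13, 17, 19, 23, 29, 31, 37, 41, 43, 47, 53, 59, 61, 67, 71, 73, 79, 83, 89, 97, 101, 103, 107, 109, 113, 127, 131, 137, 139, 149, 151]. Summing 1/p over these primes: 426559540131011718238816115585684956391671166781102121476137/225319534991831177328890236228992001350685163362356544091910 ≈ 1.8931. Mertens estimate ln ln(156) + 0.2615 ≈ 1.8809.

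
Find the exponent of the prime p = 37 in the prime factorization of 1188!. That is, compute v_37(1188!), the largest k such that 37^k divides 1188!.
v_37(1188!) = 32

Legendre's formula: v_p(n!) = Σ_{k ≥ 1} ⌊n / p^k⌋. For p = 37, n = 1188, the terms are:
  ⌊1188/37^1⌋ = ⌊1188/37⌋ = 32
(the next term ⌊1188/37^2⌋ = 0, terminating the sum). Summing: v_37(1188!) = 32 = 32.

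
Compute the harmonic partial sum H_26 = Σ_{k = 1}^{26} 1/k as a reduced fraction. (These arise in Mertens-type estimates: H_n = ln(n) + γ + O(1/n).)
H_26 = 34395742267/8923714800

Direct summation: H_26 = 1 + 1/2 + ... + 1/26. The least common denominator is lcm(1, ..., 26) = 26771144400; over this denominator the numerator is 26771144400 + 13385572200 + 8923714800 + 6692786100 + 5354228880 + 4461857400 + 3824449200 + 3346393050 + 2974571600 + 2677114440 + 2433740400 + 2230928700 + 2059318800 + 1912224600 + 1784742960 + 1673196525 + 1574773200 + 1487285800 + 1409007600 + 1338557220 + 1274816400 + 1216870200 + 1163962800 + 1115464350 + 1070845776 + 1029659400 = 103187226801, so H_26 = 103187226801/26771144400; reducing by gcd(103187226801, 26771144400) = 3 gives 34395742267/8923714800 ≈ 3.85442. (The PNT-adjacent estimate ln(26) + γ ≈ 3.83531 matches within O(1/n).)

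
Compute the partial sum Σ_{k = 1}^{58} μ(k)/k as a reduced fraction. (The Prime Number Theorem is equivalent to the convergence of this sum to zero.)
Σ μ(k)/k = 540928002430567981/16294579238595022365

Values of μ(k) for 1 ≤ k ≤ 58: μ(1) = 1, μ(2) = -1, μ(3) = -1, μ(5) = -1, μ(6) = 1, μ(7) = -1, μ(10) = 1, μ(11) = -1, μ(13) = -1, μ(14) = 1, μ(15) = 1, μ(17) = -1, μ(19) = -1, μ(21) = 1, μ(22) = 1, μ(23) = -1, μ(26) = 1, μ(29) = -1, μ(30) = -1, μ(31) = -1, μ(33) = 1, μ(34) = 1, μ(35) = 1, μ(37) = -1, μ(38) = 1, μ(39) = 1, μ(41) = -1, μ(42) = -1, μ(43) = -1, μ(46) = 1, μ(47) = -1, μ(51) = 1, μ(53) = -1, μ(55) = 1, μ(57) = 1, μ(58) = 1, with μ = 0 on non-squarefree integers. Summing μ(k)/k for k where μ(k) ≠ 0 gives 540928002430567981/16294579238595022365 ≈ 0.0332. (PNT ⟺ this sum → 0 as n → ∞.)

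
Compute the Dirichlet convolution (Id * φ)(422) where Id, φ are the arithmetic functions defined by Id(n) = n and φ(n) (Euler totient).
(Id * φ)(422) = 1263

Divisors of 422: [1, 2, 211, 422]. For each d | 422:
  d = 1: Id(1) · φ(422/1) = 1 · 210 = 210
  d = 2: Id(2) · φ(422/2) = 2 · 210 = 420
  d = 211: Id(211) · φ(422/211) = 211 · 1 = 211
  d = 422: Id(422) · φ(422/422) = 422 · 1 = 422
Summing: (Id * φ)(422) = 210 + 420 + 211 + 422 = 1263.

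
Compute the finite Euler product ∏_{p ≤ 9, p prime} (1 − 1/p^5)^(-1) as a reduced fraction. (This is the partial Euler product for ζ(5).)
∏ = 8508543750/8205616331

The primes p ≤ 9 are [2, 3, 5, 7]. For each prime, (1 − 1/p^5)^(-1) = p^5 / (p^5 − 1). The product is (1 − 1/2^5)^(-1), (1 − 1/3^5)^(-1), (1 − 1/5^5)^(-1), (1 − 1/7^5)^(-1) = ∏ p^5 / (p^5 − 1) = 8508543750/8205616331.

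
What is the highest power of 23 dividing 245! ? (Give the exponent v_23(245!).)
v_23(245!) = 10

Legendre's formula: v_p(n!) = Σ_{k ≥ 1} ⌊n / p^k⌋. For p = 23, n = 245, the terms are:
  ⌊245/23^1⌋ = ⌊245/23⌋ = 10
(the next term ⌊245/23^2⌋ = 0, terminating the sum). Summing: v_23(245!) = 10 = 10.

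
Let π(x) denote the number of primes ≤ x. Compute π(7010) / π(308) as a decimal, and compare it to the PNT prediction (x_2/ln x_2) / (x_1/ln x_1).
π(7010)/π(308) = 901/63 ≈ 14.3016;  PNT prediction ≈ 14.7277.

π(308) = 63 and π(7010) = 901, so π(7010)/π(308) ≈ 14.3016. The PNT-predicted ratio is (7010/ln(7010)) / (308/ln(308)) ≈ 14.7277. The two agree to within a few percent, as expected.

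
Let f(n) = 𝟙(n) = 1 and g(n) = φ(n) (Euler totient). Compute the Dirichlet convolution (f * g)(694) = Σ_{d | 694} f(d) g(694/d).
(𝟙 * φ)(694) = 694

Divisors of 694: [1, 2, 347, 694]. For each d | 694:
  d = 1: 𝟙(1) · φ(694/1) = 1 · 346 = 346
  d = 2: 𝟙(2) · φ(694/2) = 1 · 346 = 346
  d = 347: 𝟙(347) · φ(694/347) = 1 · 1 = 1
  d = 694: 𝟙(694) · φ(694/694) = 1 · 1 = 1
Summing: (𝟙 * φ)(694) = 346 + 346 + 1 + 1 = 694.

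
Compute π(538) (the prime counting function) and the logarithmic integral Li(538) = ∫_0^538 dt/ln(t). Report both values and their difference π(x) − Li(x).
π(538) = 99;  Li(538) ≈ 107.87;  π(x) − Li(x) ≈ -8.87.

Direct count of primes ≤ 538 gives π(538) = 99. Numerical evaluation of the logarithmic integral gives Li(538) ≈ 107.87. The difference π(x) − Li(x) ≈ -8.87 is typically negative for small/moderate x (Li(x) overestimates), though Littlewood's theorem shows this sign changes infinitely often.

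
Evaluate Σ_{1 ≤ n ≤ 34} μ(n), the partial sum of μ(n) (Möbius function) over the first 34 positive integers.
Σ_{n ≤ 34} μ(n) = -2

Compute μ(n) for each 1 ≤ n ≤ 34: μ(1) = 1, μ(2) = -1, μ(3) = -1, μ(4) = 0, μ(5) = -1, μ(6) = 1, μ(7) = -1, μ(8) = 0, μ(9) = 0, μ(10) = 1, μ(11) = -1, μ(12) = 0, μ(13) = -1, μ(14) = 1, μ(15) = 1, μ(16) = 0, μ(17) = -1, μ(18) = 0, μ(19) = -1, μ(20) = 0, μ(21) = 1, μ(22) = 1, μ(23) = -1, μ(24) = 0, μ(25) = 0, μ(26) = 1, μ(27) = 0, μ(28) = 0, μ(29) = -1, μ(30) = -1, μ(31) = -1, μ(32) = 0, μ(33) = 1, μ(34) = 1. Summing all 34 values: -2. (Mertens function M(x) = Σ_{n ≤ x} μ(n); on average M(x) should be small (PNT ⟺ M(x) = o(x)).)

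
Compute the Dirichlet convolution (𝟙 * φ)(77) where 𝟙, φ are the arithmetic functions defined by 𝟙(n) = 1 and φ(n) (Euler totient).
(𝟙 * φ)(77) = 77

Divisors of 77: [1, 7, 11, 77]. For each d | 77:
  d = 1: 𝟙(1) · φ(77/1) = 1 · 60 = 60
  d = 7: 𝟙(7) · φ(77/7) = 1 · 10 = 10
  d = 11: 𝟙(11) · φ(77/11) = 1 · 6 = 6
  d = 77: 𝟙(77) · φ(77/77) = 1 · 1 = 1
Summing: (𝟙 * φ)(77) = 60 + 10 + 6 + 1 = 77.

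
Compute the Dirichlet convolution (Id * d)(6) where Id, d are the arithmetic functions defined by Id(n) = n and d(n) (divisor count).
(Id * d)(6) = 20

Divisors of 6: [1, 2, 3, 6]. For each d | 6:
  d = 1: Id(1) · d(6/1) = 1 · 4 = 4
  d = 2: Id(2) · d(6/2) = 2 · 2 = 4
  d = 3: Id(3) · d(6/3) = 3 · 2 = 6
  d = 6: Id(6) · d(6/6) = 6 · 1 = 6
Summing: (Id * d)(6) = 4 + 4 + 6 + 6 = 20.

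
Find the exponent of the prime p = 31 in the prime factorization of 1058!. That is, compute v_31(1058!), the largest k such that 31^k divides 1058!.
v_31(1058!) = 35

Legendre's formula: v_p(n!) = Σ_{k ≥ 1} ⌊n / p^k⌋. For p = 31, n = 1058, the terms are:
  ⌊1058/31^1⌋ = ⌊1058/31⌋ = 34
  ⌊1058/31^2⌋ = ⌊1058/961⌋ = 1
(the next term ⌊1058/31^3⌋ = 0, terminating the sum). Summing: v_31(1058!) = 34 + 1 = 35.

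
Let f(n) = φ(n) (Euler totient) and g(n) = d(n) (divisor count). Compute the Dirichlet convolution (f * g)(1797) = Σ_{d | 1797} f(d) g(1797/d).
(φ * d)(1797) = 2400

Divisors of 1797: [1, 3, 599, 1797]. For each d | 1797:
  d = 1: φ(1) · d(1797/1) = 1 · 4 = 4
  d = 3: φ(3) · d(1797/3) = 2 · 2 = 4
  d = 599: φ(599) · d(1797/599) = 598 · 2 = 1196
  d = 1797: φ(1797) · d(1797/1797) = 1196 · 1 = 1196
Summing: (φ * d)(1797) = 4 + 4 + 1196 + 1196 = 2400.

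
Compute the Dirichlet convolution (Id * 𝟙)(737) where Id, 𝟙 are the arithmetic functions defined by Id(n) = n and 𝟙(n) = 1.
(Id * 𝟙)(737) = 816

Divisors of 737: [1, 11, 67, 737]. For each d | 737:
  d = 1: Id(1) · 𝟙(737/1) = 1 · 1 = 1
  d = 11: Id(11) · 𝟙(737/11) = 11 · 1 = 11
  d = 67: Id(67) · 𝟙(737/67) = 67 · 1 = 67
  d = 737: Id(737) · 𝟙(737/737) = 737 · 1 = 737
Summing: (Id * 𝟙)(737) = 1 + 11 + 67 + 737 = 816.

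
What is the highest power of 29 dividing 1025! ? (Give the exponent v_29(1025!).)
v_29(1025!) = 36

Legendre's formula: v_p(n!) = Σ_{k ≥ 1} ⌊n / p^k⌋. For p = 29, n = 1025, the terms are:
  ⌊1025/29^1⌋ = ⌊1025/29⌋ = 35
  ⌊1025/29^2⌋ = ⌊1025/841⌋ = 1
(the next term ⌊1025/29^3⌋ = 0, terminating the sum). Summing: v_29(1025!) = 35 + 1 = 36.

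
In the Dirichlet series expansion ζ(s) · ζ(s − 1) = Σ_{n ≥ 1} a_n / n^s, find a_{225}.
σ(225) = 403

In the product (Σ m^0/m^s)(Σ k / k^s) = Σ (Σ_{d | n} d) / n^s, the coefficient of 1/n^s is σ(n) = Σ_{d | n} d. For n = 225, divisors are [1, 3, 5, 9, 15, 25, 45, 75, 225]; summing: σ(225) = 403.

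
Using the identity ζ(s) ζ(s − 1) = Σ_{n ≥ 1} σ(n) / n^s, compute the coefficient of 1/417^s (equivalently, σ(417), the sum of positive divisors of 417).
σ(417) = 560

In the product (Σ m^0/m^s)(Σ k / k^s) = Σ (Σ_{d | n} d) / n^s, the coefficient of 1/n^s is σ(n) = Σ_{d | n} d. For n = 417, divisors are [1, 3, 139, 417]; summing: σ(417) = 560.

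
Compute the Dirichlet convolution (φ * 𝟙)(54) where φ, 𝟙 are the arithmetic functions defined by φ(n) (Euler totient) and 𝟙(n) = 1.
(φ * 𝟙)(54) = 54

Divisors of 54: [1, 2, 3, 6, 9, 18, 27, 54]. For each d | 54:
  d = 1: φ(1) · 𝟙(54/1) = 1 · 1 = 1
  d = 2: φ(2) · 𝟙(54/2) = 1 · 1 = 1
  d = 3: φ(3) · 𝟙(54/3) = 2 · 1 = 2
  d = 6: φ(6) · 𝟙(54/6) = 2 · 1 = 2
  d = 9: φ(9) · 𝟙(54/9) = 6 · 1 = 6
  d = 18: φ(18) · 𝟙(54/18) = 6 · 1 = 6
  d = 27: φ(27) · 𝟙(54/27) = 18 · 1 = 18
  d = 54: φ(54) · 𝟙(54/54) = 18 · 1 = 18
Summing: (φ * 𝟙)(54) = 1 + 1 + 2 + 2 + 6 + 6 + 18 + 18 = 54.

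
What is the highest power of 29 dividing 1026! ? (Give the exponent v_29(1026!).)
v_29(1026!) = 36

Legendre's formula: v_p(n!) = Σ_{k ≥ 1} ⌊n / p^k⌋. For p = 29, n = 1026, the terms are:
  ⌊1026/29^1⌋ = ⌊1026/29⌋ = 35
  ⌊1026/29^2⌋ = ⌊1026/841⌋ = 1
(the next term ⌊1026/29^3⌋ = 0, terminating the sum). Summing: v_29(1026!) = 35 + 1 = 36.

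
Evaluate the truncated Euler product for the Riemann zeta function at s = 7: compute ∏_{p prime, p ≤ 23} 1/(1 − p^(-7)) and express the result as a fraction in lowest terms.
∏ = 48232764637425582400715871008195503014129789903328125/47833390398549347808770198286798982719063238904795968

The primes p ≤ 23 are [2, 3, 5, 7, 11, 13, 17, 19, 23]. For each prime, (1 − 1/p^7)^(-1) = p^7 / (p^7 − 1). The product is (1 − 1/2^7)^(-1), (1 − 1/3^7)^(-1), (1 − 1/5^7)^(-1), (1 − 1/7^7)^(-1), (1 − 1/11^7)^(-1), (1 − 1/13^7)^(-1), (1 − 1/17^7)^(-1), (1 − 1/19^7)^(-1), (1 − 1/23^7)^(-1) = ∏ p^7 / (p^7 − 1) = 48232764637425582400715871008195503014129789903328125/47833390398549347808770198286798982719063238904795968.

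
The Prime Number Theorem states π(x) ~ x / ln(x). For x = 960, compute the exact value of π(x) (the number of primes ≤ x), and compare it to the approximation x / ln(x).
π(960) = 162;  x/ln(x) ≈ 139.80;  relative error ≈ 13.70%.

Directly count primes up to 960: π(960) = 162. The PNT approximation gives 960/ln(960) ≈ 960/6.86693 ≈ 139.80. Relative error (π(x) − x/ln(x)) / π(x) ≈ 13.70%; the approximation is known to undercount slightly (Li(x) is a better estimate).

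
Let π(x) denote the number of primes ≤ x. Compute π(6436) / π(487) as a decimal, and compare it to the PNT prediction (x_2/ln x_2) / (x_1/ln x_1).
π(6436)/π(487) = 836/93 ≈ 8.9892;  PNT prediction ≈ 9.3255.

π(487) = 93 and π(6436) = 836, so π(6436)/π(487) ≈ 8.9892. The PNT-predicted ratio is (6436/ln(6436)) / (487/ln(487)) ≈ 9.3255. The two agree to within a few percent, as expected.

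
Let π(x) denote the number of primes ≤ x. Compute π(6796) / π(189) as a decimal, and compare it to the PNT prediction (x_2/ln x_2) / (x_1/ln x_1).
π(6796)/π(189) = 875/42 ≈ 20.8333;  PNT prediction ≈ 21.3598.

π(189) = 42 and π(6796) = 875, so π(6796)/π(189) ≈ 20.8333. The PNT-predicted ratio is (6796/ln(6796)) / (189/ln(189)) ≈ 21.3598. The two agree to within a few percent, as expected.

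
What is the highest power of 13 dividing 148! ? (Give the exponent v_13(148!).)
v_13(148!) = 11

Legendre's formula: v_p(n!) = Σ_{k ≥ 1} ⌊n / p^k⌋. For p = 13, n = 148, the terms are:
  ⌊148/13^1⌋ = ⌊148/13⌋ = 11
(the next term ⌊148/13^2⌋ = 0, terminating the sum). Summing: v_13(148!) = 11 = 11.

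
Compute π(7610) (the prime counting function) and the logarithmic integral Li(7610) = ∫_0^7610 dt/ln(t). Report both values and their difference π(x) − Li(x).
π(7610) = 967;  Li(7610) ≈ 982.90;  π(x) − Li(x) ≈ -15.90.

Direct count of primes ≤ 7610 gives π(7610) = 967. Numerical evaluation of the logarithmic integral gives Li(7610) ≈ 982.90. The difference π(x) − Li(x) ≈ -15.90 is typically negative for small/moderate x (Li(x) overestimates), though Littlewood's theorem shows this sign changes infinitely often.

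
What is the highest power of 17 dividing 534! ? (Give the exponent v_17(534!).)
v_17(534!) = 32

Legendre's formula: v_p(n!) = Σ_{k ≥ 1} ⌊n / p^k⌋. For p = 17, n = 534, the terms are:
  ⌊534/17^1⌋ = ⌊534/17⌋ = 31
  ⌊534/17^2⌋ = ⌊534/289⌋ = 1
(the next term ⌊534/17^3⌋ = 0, terminating the sum). Summing: v_17(534!) = 31 + 1 = 32.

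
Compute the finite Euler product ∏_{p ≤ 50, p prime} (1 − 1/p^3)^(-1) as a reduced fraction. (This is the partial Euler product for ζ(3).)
∏ = 1417934272824755236225375034446860319/1179638474528270622029363943840940032

The primes p ≤ 50 are [2, 3, 5, 7, 11, 13, 17, 19, 23, 29, 31, 37, 41, 43, 47]. For each prime, (1 − 1/p^3)^(-1) = p^3 / (p^3 − 1). The product is (1 − 1/2^3)^(-1), (1 − 1/3^3)^(-1), (1 − 1/5^3)^(-1), (1 − 1/7^3)^(-1), (1 − 1/11^3)^(-1), (1 − 1/13^3)^(-1), (1 − 1/17^3)^(-1), (1 − 1/19^3)^(-1), (1 − 1/23^3)^(-1), (1 − 1/29^3)^(-1), (1 − 1/31^3)^(-1), (1 − 1/37^3)^(-1), (1 − 1/41^3)^(-1), (1 − 1/43^3)^(-1), (1 − 1/47^3)^(-1) = ∏ p^3 / (p^3 − 1) = 1417934272824755236225375034446860319/1179638474528270622029363943840940032.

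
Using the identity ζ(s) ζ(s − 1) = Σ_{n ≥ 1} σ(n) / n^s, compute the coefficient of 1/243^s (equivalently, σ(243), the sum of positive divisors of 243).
σ(243) = 364

In the product (Σ m^0/m^s)(Σ k / k^s) = Σ (Σ_{d | n} d) / n^s, the coefficient of 1/n^s is σ(n) = Σ_{d | n} d. For n = 243, divisors are [1, 3, 9, 27, 81, 243]; summing: σ(243) = 364.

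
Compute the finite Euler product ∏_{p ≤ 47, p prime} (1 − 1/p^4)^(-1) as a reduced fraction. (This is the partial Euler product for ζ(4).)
∏ = 65572203587643632473857746546522240898588901/60584710506150227098341885345792000000000000

The primes p ≤ 47 are [2, 3, 5, 7, 11, 13, 17, 19, 23, 29, 31, 37, 41, 43, 47]. For each prime, (1 − 1/p^4)^(-1) = p^4 / (p^4 − 1). The product is (1 − 1/2^4)^(-1), (1 − 1/3^4)^(-1), (1 − 1/5^4)^(-1), (1 − 1/7^4)^(-1), (1 − 1/11^4)^(-1), (1 − 1/13^4)^(-1), (1 − 1/17^4)^(-1), (1 − 1/19^4)^(-1), (1 − 1/23^4)^(-1), (1 − 1/29^4)^(-1), (1 − 1/31^4)^(-1), (1 − 1/37^4)^(-1), (1 − 1/41^4)^(-1), (1 − 1/43^4)^(-1), (1 − 1/47^4)^(-1) = ∏ p^4 / (p^4 − 1) = 65572203587643632473857746546522240898588901/60584710506150227098341885345792000000000000.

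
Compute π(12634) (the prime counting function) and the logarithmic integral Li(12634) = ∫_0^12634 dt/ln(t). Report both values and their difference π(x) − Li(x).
π(12634) = 1508;  Li(12634) ≈ 1528.41;  π(x) − Li(x) ≈ -20.41.

Direct count of primes ≤ 12634 gives π(12634) = 1508. Numerical evaluation of the logarithmic integral gives Li(12634) ≈ 1528.41. The difference π(x) − Li(x) ≈ -20.41 is typically negative for small/moderate x (Li(x) overestimates), though Littlewood's theorem shows this sign changes infinitely often.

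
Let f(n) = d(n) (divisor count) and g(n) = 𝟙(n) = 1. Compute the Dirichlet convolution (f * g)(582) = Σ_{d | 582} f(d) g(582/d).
(d * 𝟙)(582) = 27

Divisors of 582: [1, 2, 3, 6, 97, 194, 291, 582]. For each d | 582:
  d = 1: d(1) · 𝟙(582/1) = 1 · 1 = 1
  d = 2: d(2) · 𝟙(582/2) = 2 · 1 = 2
  d = 3: d(3) · 𝟙(582/3) = 2 · 1 = 2
  d = 6: d(6) · 𝟙(582/6) = 4 · 1 = 4
  d = 97: d(97) · 𝟙(582/97) = 2 · 1 = 2
  d = 194: d(194) · 𝟙(582/194) = 4 · 1 = 4
  d = 291: d(291) · 𝟙(582/291) = 4 · 1 = 4
  d = 582: d(582) · 𝟙(582/582) = 8 · 1 = 8
Summing: (d * 𝟙)(582) = 1 + 2 + 2 + 4 + 2 + 4 + 4 + 8 = 27.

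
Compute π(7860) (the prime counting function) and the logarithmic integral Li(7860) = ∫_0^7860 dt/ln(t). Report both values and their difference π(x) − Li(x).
π(7860) = 992;  Li(7860) ≈ 1010.82;  π(x) − Li(x) ≈ -18.82.

Direct count of primes ≤ 7860 gives π(7860) = 992. Numerical evaluation of the logarithmic integral gives Li(7860) ≈ 1010.82. The difference π(x) − Li(x) ≈ -18.82 is typically negative for small/moderate x (Li(x) overestimates), though Littlewood's theorem shows this sign changes infinitely often.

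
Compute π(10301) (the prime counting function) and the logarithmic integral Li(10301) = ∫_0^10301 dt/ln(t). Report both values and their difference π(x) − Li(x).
π(10301) = 1263;  Li(10301) ≈ 1278.77;  π(x) − Li(x) ≈ -15.77.

Direct count of primes ≤ 10301 gives π(10301) = 1263. Numerical evaluation of the logarithmic integral gives Li(10301) ≈ 1278.77. The difference π(x) − Li(x) ≈ -15.77 is typically negative for small/moderate x (Li(x) overestimates), though Littlewood's theorem shows this sign changes infinitely often.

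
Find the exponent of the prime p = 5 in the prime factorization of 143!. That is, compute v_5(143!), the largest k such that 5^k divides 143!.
v_5(143!) = 34

Legendre's formula: v_p(n!) = Σ_{k ≥ 1} ⌊n / p^k⌋. For p = 5, n = 143, the terms are:
  ⌊143/5^1⌋ = ⌊143/5⌋ = 28
  ⌊143/5^2⌋ = ⌊143/25⌋ = 5
  ⌊143/5^3⌋ = ⌊143/125⌋ = 1
(the next term ⌊143/5^4⌋ = 0, terminating the sum). Summing: v_5(143!) = 28 + 5 + 1 = 34.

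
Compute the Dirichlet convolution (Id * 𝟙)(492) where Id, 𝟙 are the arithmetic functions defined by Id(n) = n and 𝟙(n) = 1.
(Id * 𝟙)(492) = 1176

Divisors of 492: [1, 2, 3, 4, 6, 12, 41, 82, 123, 164, 246, 492]. For each d | 492:
  d = 1: Id(1) · 𝟙(492/1) = 1 · 1 = 1
  d = 2: Id(2) · 𝟙(492/2) = 2 · 1 = 2
  d = 3: Id(3) · 𝟙(492/3) = 3 · 1 = 3
  d = 4: Id(4) · 𝟙(492/4) = 4 · 1 = 4
  d = 6: Id(6) · 𝟙(492/6) = 6 · 1 = 6
  d = 12: Id(12) · 𝟙(492/12) = 12 · 1 = 12
  d = 41: Id(41) · 𝟙(492/41) = 41 · 1 = 41
  d = 82: Id(82) · 𝟙(492/82) = 82 · 1 = 82
  d = 123: Id(123) · 𝟙(492/123) = 123 · 1 = 123
  d = 164: Id(164) · 𝟙(492/164) = 164 · 1 = 164
  d = 246: Id(246) · 𝟙(492/246) = 246 · 1 = 246
  d = 492: Id(492) · 𝟙(492/492) = 492 · 1 = 492
Summing: (Id * 𝟙)(492) = 1 + 2 + 3 + 4 + 6 + 12 + 41 + 82 + 123 + 164 + 246 + 492 = 1176.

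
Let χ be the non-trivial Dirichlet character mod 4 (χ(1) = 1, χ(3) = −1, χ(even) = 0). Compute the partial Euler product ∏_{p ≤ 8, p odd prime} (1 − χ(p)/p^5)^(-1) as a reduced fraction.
∏ = 12762815625/12811998848

The odd primes p ≤ 8 are [3, 5, 7]. For each, χ(p) = 1 if p ≡ 1 mod 4, χ(p) = −1 if p ≡ 3 mod 4. Taking (1 − χ(p)/p^5)^(-1) = p^5/(p^5 − χ(p)): (1 − (-1)/3^5)^(-1) · (1 − (1)/5^5)^(-1) · (1 − (-1)/7^5)^(-1) = 12762815625/12811998848.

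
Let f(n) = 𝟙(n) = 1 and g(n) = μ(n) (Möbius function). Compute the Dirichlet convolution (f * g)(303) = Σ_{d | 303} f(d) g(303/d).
(𝟙 * μ)(303) = 0

Divisors of 303: [1, 3, 101, 303]. For each d | 303:
  d = 1: 𝟙(1) · μ(303/1) = 1 · 1 = 1
  d = 3: 𝟙(3) · μ(303/3) = 1 · -1 = -1
  d = 101: 𝟙(101) · μ(303/101) = 1 · -1 = -1
  d = 303: 𝟙(303) · μ(303/303) = 1 · 1 = 1
Summing: (𝟙 * μ)(303) = 1 + -1 + -1 + 1 = 0.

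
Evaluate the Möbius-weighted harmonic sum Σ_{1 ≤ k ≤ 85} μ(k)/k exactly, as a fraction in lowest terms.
Σ μ(k)/k = -594294471063948716523503740771/44510752614879308559270669665465

Values of μ(k) for 1 ≤ k ≤ 85: μ(1) = 1, μ(2) = -1, μ(3) = -1, μ(5) = -1, μ(6) = 1, μ(7) = -1, μ(10) = 1, μ(11) = -1, μ(13) = -1, μ(14) = 1, μ(15) = 1, μ(17) = -1, μ(19) = -1, μ(21) = 1, μ(22) = 1, μ(23) = -1, μ(26) = 1, μ(29) = -1, μ(30) = -1, μ(31) = -1, μ(33) = 1, μ(34) = 1, μ(35) = 1, μ(37) = -1, μ(38) = 1, μ(39) = 1, μ(41) = -1, μ(42) = -1, μ(43) = -1, μ(46) = 1, μ(47) = -1, μ(51) = 1, μ(53) = -1, μ(55) = 1, μ(57) = 1, μ(58) = 1, μ(59) = -1, μ(61) = -1, μ(62) = 1, μ(65) = 1, μ(66) = -1, μ(67) = -1, μ(69) = 1, μ(70) = -1, μ(71) = -1, μ(73) = -1, μ(74) = 1, μ(77) = 1, μ(78) = -1, μ(79) = -1, μ(82) = 1, μ(83) = -1, μ(85) = 1, with μ = 0 on non-squarefree integers. Summing μ(k)/k for k where μ(k) ≠ 0 gives -594294471063948716523503740771/44510752614879308559270669665465 ≈ -0.0134. (PNT ⟺ this sum → 0 as n → ∞.)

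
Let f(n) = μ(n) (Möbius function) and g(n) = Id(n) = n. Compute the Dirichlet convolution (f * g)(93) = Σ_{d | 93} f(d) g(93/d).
(μ * Id)(93) = 60

Divisors of 93: [1, 3, 31, 93]. For each d | 93:
  d = 1: μ(1) · Id(93/1) = 1 · 93 = 93
  d = 3: μ(3) · Id(93/3) = -1 · 31 = -31
  d = 31: μ(31) · Id(93/31) = -1 · 3 = -3
  d = 93: μ(93) · Id(93/93) = 1 · 1 = 1
Summing: (μ * Id)(93) = 93 + -31 + -3 + 1 = 60.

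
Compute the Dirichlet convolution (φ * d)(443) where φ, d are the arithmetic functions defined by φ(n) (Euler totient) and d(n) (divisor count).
(φ * d)(443) = 444

Divisors of 443: [1, 443]. For each d | 443:
  d = 1: φ(1) · d(443/1) = 1 · 2 = 2
  d = 443: φ(443) · d(443/443) = 442 · 1 = 442
Summing: (φ * d)(443) = 2 + 442 = 444.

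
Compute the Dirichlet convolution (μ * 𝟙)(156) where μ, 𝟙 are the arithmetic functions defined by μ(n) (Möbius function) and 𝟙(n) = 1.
(μ * 𝟙)(156) = 0

Divisors of 156: [1, 2, 3, 4, 6, 12, 13, 26, 39, 52, 78, 156]. For each d | 156:
  d = 1: μ(1) · 𝟙(156/1) = 1 · 1 = 1
  d = 2: μ(2) · 𝟙(156/2) = -1 · 1 = -1
  d = 3: μ(3) · 𝟙(156/3) = -1 · 1 = -1
  d = 4: μ(4) · 𝟙(156/4) = 0 · 1 = 0
  d = 6: μ(6) · 𝟙(156/6) = 1 · 1 = 1
  d = 12: μ(12) · 𝟙(156/12) = 0 · 1 = 0
  d = 13: μ(13) · 𝟙(156/13) = -1 · 1 = -1
  d = 26: μ(26) · 𝟙(156/26) = 1 · 1 = 1
  d = 39: μ(39) · 𝟙(156/39) = 1 · 1 = 1
  d = 52: μ(52) · 𝟙(156/52) = 0 · 1 = 0
  d = 78: μ(78) · 𝟙(156/78) = -1 · 1 = -1
  d = 156: μ(156) · 𝟙(156/156) = 0 · 1 = 0
Summing: (μ * 𝟙)(156) = 1 + -1 + -1 + 0 + 1 + 0 + -1 + 1 + 1 + 0 + -1 + 0 = 0.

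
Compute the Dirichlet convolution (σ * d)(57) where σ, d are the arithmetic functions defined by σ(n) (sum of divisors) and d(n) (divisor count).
(σ * d)(57) = 132

Divisors of 57: [1, 3, 19, 57]. For each d | 57:
  d = 1: σ(1) · d(57/1) = 1 · 4 = 4
  d = 3: σ(3) · d(57/3) = 4 · 2 = 8
  d = 19: σ(19) · d(57/19) = 20 · 2 = 40
  d = 57: σ(57) · d(57/57) = 80 · 1 = 80
Summing: (σ * d)(57) = 4 + 8 + 40 + 80 = 132.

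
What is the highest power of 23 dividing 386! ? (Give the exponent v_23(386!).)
v_23(386!) = 16

Legendre's formula: v_p(n!) = Σ_{k ≥ 1} ⌊n / p^k⌋. For p = 23, n = 386, the terms are:
  ⌊386/23^1⌋ = ⌊386/23⌋ = 16
(the next term ⌊386/23^2⌋ = 0, terminating the sum). Summing: v_23(386!) = 16 = 16.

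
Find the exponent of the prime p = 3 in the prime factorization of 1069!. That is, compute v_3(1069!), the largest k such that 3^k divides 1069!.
v_3(1069!) = 531

Legendre's formula: v_p(n!) = Σ_{k ≥ 1} ⌊n / p^k⌋. For p = 3, n = 1069, the terms are:
  ⌊1069/3^1⌋ = ⌊1069/3⌋ = 356
  ⌊1069/3^2⌋ = ⌊1069/9⌋ = 118
  ⌊1069/3^3⌋ = ⌊1069/27⌋ = 39
  ⌊1069/3^4⌋ = ⌊1069/81⌋ = 13
  ⌊1069/3^5⌋ = ⌊1069/243⌋ = 4
  ⌊1069/3^6⌋ = ⌊1069/729⌋ = 1
(the next term ⌊1069/3^7⌋ = 0, terminating the sum). Summing: v_3(1069!) = 356 + 118 + 39 + 13 + 4 + 1 = 531.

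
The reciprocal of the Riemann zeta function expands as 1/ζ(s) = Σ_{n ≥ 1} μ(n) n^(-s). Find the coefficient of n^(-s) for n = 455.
μ(455) = -1

Factor n = 455 = 5 · 7 · 13. μ(n) = 0 if any exponent ≥ 2 (not squarefree); otherwise μ(n) = (−1)^{ω(n)} where ω(n) is the number of distinct prime factors. Applying: μ(455) = -1.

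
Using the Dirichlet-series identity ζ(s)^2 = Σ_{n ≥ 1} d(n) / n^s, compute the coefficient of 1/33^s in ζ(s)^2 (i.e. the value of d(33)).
d(33) = 4

ζ(s)^2 = (Σ 1/m^s)(Σ 1/k^s). The coefficient of 1/n^s in the product is the number of ordered pairs (m, k) with mk = n, which equals d(n). For n = 33, divisors are [1, 3, 11, 33], so d(33) = 4.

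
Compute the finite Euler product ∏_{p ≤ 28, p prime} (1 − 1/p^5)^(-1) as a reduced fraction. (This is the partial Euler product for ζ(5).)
∏ = 582482264223124461788463317320875/561738592476112179351889397970176

The primes p ≤ 28 are [2, 3, 5, 7, 11, 13, 17, 19, 23]. For each prime, (1 − 1/p^5)^(-1) = p^5 / (p^5 − 1). The product is (1 − 1/2^5)^(-1), (1 − 1/3^5)^(-1), (1 − 1/5^5)^(-1), (1 − 1/7^5)^(-1), (1 − 1/11^5)^(-1), (1 − 1/13^5)^(-1), (1 − 1/17^5)^(-1), (1 − 1/19^5)^(-1), (1 − 1/23^5)^(-1) = ∏ p^5 / (p^5 − 1) = 582482264223124461788463317320875/561738592476112179351889397970176.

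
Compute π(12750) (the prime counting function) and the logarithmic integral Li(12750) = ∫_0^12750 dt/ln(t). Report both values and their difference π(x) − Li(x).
π(12750) = 1521;  Li(12750) ≈ 1540.69;  π(x) − Li(x) ≈ -19.69.

Direct count of primes ≤ 12750 gives π(12750) = 1521. Numerical evaluation of the logarithmic integral gives Li(12750) ≈ 1540.69. The difference π(x) − Li(x) ≈ -19.69 is typically negative for small/moderate x (Li(x) overestimates), though Littlewood's theorem shows this sign changes infinitely often.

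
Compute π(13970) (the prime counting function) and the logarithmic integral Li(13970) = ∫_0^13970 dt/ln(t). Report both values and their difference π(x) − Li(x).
π(13970) = 1650;  Li(13970) ≈ 1669.12;  π(x) − Li(x) ≈ -19.12.

Direct count of primes ≤ 13970 gives π(13970) = 1650. Numerical evaluation of the logarithmic integral gives Li(13970) ≈ 1669.12. The difference π(x) − Li(x) ≈ -19.12 is typically negative for small/moderate x (Li(x) overestimates), though Littlewood's theorem shows this sign changes infinitely often.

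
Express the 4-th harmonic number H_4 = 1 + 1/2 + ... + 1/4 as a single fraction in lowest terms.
H_4 = 25/12

Direct summation: H_4 = 1 + 1/2 + ... + 1/4. The least common denominator is lcm(1, ..., 4) = 12; over this denominator the numerator is 12 + 6 + 4 + 3 = 25, so H_4 = 25/12 (already in lowest terms) ≈ 2.08333. (The PNT-adjacent estimate ln(4) + γ ≈ 1.96351 matches within O(1/n).)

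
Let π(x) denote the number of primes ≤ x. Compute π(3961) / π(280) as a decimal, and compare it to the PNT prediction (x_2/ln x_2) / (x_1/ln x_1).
π(3961)/π(280) = 548/59 ≈ 9.2881;  PNT prediction ≈ 9.6221.

π(280) = 59 and π(3961) = 548, so π(3961)/π(280) ≈ 9.2881. The PNT-predicted ratio is (3961/ln(3961)) / (280/ln(280)) ≈ 9.6221. The two agree to within a few percent, as expected.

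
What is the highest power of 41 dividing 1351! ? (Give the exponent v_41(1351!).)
v_41(1351!) = 32

Legendre's formula: v_p(n!) = Σ_{k ≥ 1} ⌊n / p^k⌋. For p = 41, n = 1351, the terms are:
  ⌊1351/41^1⌋ = ⌊1351/41⌋ = 32
(the next term ⌊1351/41^2⌋ = 0, terminating the sum). Summing: v_41(1351!) = 32 = 32.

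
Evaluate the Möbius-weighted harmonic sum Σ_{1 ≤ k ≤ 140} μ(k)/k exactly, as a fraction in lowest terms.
Σ μ(k)/k = -149232714064150937862643507545628954127995759701627353/10014646650599190067509233131649940057366334653200433090

Values of μ(k) for 1 ≤ k ≤ 140: μ(1) = 1, μ(2) = -1, μ(3) = -1, μ(5) = -1, μ(6) = 1, μ(7) = -1, μ(10) = 1, μ(11) = -1, μ(13) = -1, μ(14) = 1, μ(15) = 1, μ(17) = -1, μ(19) = -1, μ(21) = 1, μ(22) = 1, μ(23) = -1, μ(26) = 1, μ(29) = -1, μ(30) = -1, μ(31) = -1, μ(33) = 1, μ(34) = 1, μ(35) = 1, μ(37) = -1, μ(38) = 1, μ(39) = 1, μ(41) = -1, μ(42) = -1, μ(43) = -1, μ(46) = 1, μ(47) = -1, μ(51) = 1, μ(53) = -1, μ(55) = 1, μ(57) = 1, μ(58) = 1, μ(59) = -1, μ(61) = -1, μ(62) = 1, μ(65) = 1, μ(66) = -1, μ(67) = -1, μ(69) = 1, μ(70) = -1, μ(71) = -1, μ(73) = -1, μ(74) = 1, μ(77) = 1, μ(78) = -1, μ(79) = -1, μ(82) = 1, μ(83) = -1, μ(85) = 1, μ(86) = 1, μ(87) = 1, μ(89) = -1, μ(91) = 1, μ(93) = 1, μ(94) = 1, μ(95) = 1, μ(97) = -1, μ(101) = -1, μ(102) = -1, μ(103) = -1, μ(105) = -1, μ(106) = 1, μ(107) = -1, μ(109) = -1, μ(110) = -1, μ(111) = 1, μ(113) = -1, μ(114) = -1, μ(115) = 1, μ(118) = 1, μ(119) = 1, μ(122) = 1, μ(123) = 1, μ(127) = -1, μ(129) = 1, μ(130) = -1, μ(131) = -1, μ(133) = 1, μ(134) = 1, μ(137) = -1, μ(138) = -1, μ(139) = -1, with μ = 0 on non-squarefree integers. Summing μ(k)/k for k where μ(k) ≠ 0 gives -149232714064150937862643507545628954127995759701627353/10014646650599190067509233131649940057366334653200433090 ≈ -0.0149. (PNT ⟺ this sum → 0 as n → ∞.)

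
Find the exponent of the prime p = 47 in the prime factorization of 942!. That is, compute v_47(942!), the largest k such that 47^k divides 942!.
v_47(942!) = 20

Legendre's formula: v_p(n!) = Σ_{k ≥ 1} ⌊n / p^k⌋. For p = 47, n = 942, the terms are:
  ⌊942/47^1⌋ = ⌊942/47⌋ = 20
(the next term ⌊942/47^2⌋ = 0, terminating the sum). Summing: v_47(942!) = 20 = 20.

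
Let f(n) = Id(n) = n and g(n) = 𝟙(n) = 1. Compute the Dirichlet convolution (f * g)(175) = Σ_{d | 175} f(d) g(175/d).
(Id * 𝟙)(175) = 248

Divisors of 175: [1, 5, 7, 25, 35, 175]. For each d | 175:
  d = 1: Id(1) · 𝟙(175/1) = 1 · 1 = 1
  d = 5: Id(5) · 𝟙(175/5) = 5 · 1 = 5
  d = 7: Id(7) · 𝟙(175/7) = 7 · 1 = 7
  d = 25: Id(25) · 𝟙(175/25) = 25 · 1 = 25
  d = 35: Id(35) · 𝟙(175/35) = 35 · 1 = 35
  d = 175: Id(175) · 𝟙(175/175) = 175 · 1 = 175
Summing: (Id * 𝟙)(175) = 1 + 5 + 7 + 25 + 35 + 175 = 248.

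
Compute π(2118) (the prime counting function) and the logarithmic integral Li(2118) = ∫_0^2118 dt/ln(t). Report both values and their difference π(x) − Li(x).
π(2118) = 319;  Li(2118) ≈ 330.27;  π(x) − Li(x) ≈ -11.27.

Direct count of primes ≤ 2118 gives π(2118) = 319. Numerical evaluation of the logarithmic integral gives Li(2118) ≈ 330.27. The difference π(x) − Li(x) ≈ -11.27 is typically negative for small/moderate x (Li(x) overestimates), though Littlewood's theorem shows this sign changes infinitely often.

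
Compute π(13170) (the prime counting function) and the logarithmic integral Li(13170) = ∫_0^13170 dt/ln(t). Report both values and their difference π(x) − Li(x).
π(13170) = 1566;  Li(13170) ≈ 1585.04;  π(x) − Li(x) ≈ -19.04.

Direct count of primes ≤ 13170 gives π(13170) = 1566. Numerical evaluation of the logarithmic integral gives Li(13170) ≈ 1585.04. The difference π(x) − Li(x) ≈ -19.04 is typically negative for small/moderate x (Li(x) overestimates), though Littlewood's theorem shows this sign changes infinitely often.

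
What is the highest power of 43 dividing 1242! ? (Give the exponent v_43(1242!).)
v_43(1242!) = 28

Legendre's formula: v_p(n!) = Σ_{k ≥ 1} ⌊n / p^k⌋. For p = 43, n = 1242, the terms are:
  ⌊1242/43^1⌋ = ⌊1242/43⌋ = 28
(the next term ⌊1242/43^2⌋ = 0, terminating the sum). Summing: v_43(1242!) = 28 = 28.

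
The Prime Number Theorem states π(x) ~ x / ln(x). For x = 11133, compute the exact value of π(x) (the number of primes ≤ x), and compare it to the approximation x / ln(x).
π(11133) = 1349;  x/ln(x) ≈ 1194.83;  relative error ≈ 11.43%.

Directly count primes up to 11133: π(11133) = 1349. The PNT approximation gives 11133/ln(11133) ≈ 11133/9.31767 ≈ 1194.83. Relative error (π(x) − x/ln(x)) / π(x) ≈ 11.43%; the approximation is known to undercount slightly (Li(x) is a better estimate).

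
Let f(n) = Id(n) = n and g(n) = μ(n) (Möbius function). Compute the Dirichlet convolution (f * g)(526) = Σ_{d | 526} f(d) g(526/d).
(Id * μ)(526) = 262

Divisors of 526: [1, 2, 263, 526]. For each d | 526:
  d = 1: Id(1) · μ(526/1) = 1 · 1 = 1
  d = 2: Id(2) · μ(526/2) = 2 · -1 = -2
  d = 263: Id(263) · μ(526/263) = 263 · -1 = -263
  d = 526: Id(526) · μ(526/526) = 526 · 1 = 526
Summing: (Id * μ)(526) = 1 + -2 + -263 + 526 = 262.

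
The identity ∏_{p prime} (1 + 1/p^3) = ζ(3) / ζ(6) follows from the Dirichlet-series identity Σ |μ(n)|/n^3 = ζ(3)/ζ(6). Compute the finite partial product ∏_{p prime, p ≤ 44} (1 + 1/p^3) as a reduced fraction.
∏ = 77199709041125603078439960576/65340146372601957980502060935

The primes p ≤ 44 are [2, 3, 5, 7, 11, 13, 17, 19, 23, 29, 31, 37, 41, 43]. For each, (1 + 1/p^3) = (p^3 + 1)/p^3. Multiplying these fractions over p ∈ [2, 3, 5, 7, 11, 13, 17, 19, 23, 29, 31, 37, 41, 43] gives 77199709041125603078439960576/65340146372601957980502060935. (In the limit P → ∞ this tends to ζ(3)/ζ(6).)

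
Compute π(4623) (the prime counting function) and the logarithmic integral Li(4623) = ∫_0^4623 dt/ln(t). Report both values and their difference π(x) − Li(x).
π(4623) = 624;  Li(4623) ≈ 639.82;  π(x) − Li(x) ≈ -15.82.

Direct count of primes ≤ 4623 gives π(4623) = 624. Numerical evaluation of the logarithmic integral gives Li(4623) ≈ 639.82. The difference π(x) − Li(x) ≈ -15.82 is typically negative for small/moderate x (Li(x) overestimates), though Littlewood's theorem shows this sign changes infinitely often.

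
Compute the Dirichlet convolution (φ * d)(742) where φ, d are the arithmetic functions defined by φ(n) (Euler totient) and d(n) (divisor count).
(φ * d)(742) = 1296

Divisors of 742: [1, 2, 7, 14, 53, 106, 371, 742]. For each d | 742:
  d = 1: φ(1) · d(742/1) = 1 · 8 = 8
  d = 2: φ(2) · d(742/2) = 1 · 4 = 4
  d = 7: φ(7) · d(742/7) = 6 · 4 = 24
  d = 14: φ(14) · d(742/14) = 6 · 2 = 12
  d = 53: φ(53) · d(742/53) = 52 · 4 = 208
  d = 106: φ(106) · d(742/106) = 52 · 2 = 104
  d = 371: φ(371) · d(742/371) = 312 · 2 = 624
  d = 742: φ(742) · d(742/742) = 312 · 1 = 312
Summing: (φ * d)(742) = 8 + 4 + 24 + 12 + 208 + 104 + 624 + 312 = 1296.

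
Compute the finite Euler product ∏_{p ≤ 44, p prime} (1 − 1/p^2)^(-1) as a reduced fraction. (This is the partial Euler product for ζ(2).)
∏ = 1688189817927745147112851/1030750286035260801024000

The primes p ≤ 44 are [2, 3, 5, 7, 11, 13, 17, 19, 23, 29, 31, 37, 41, 43]. For each prime, (1 − 1/p^2)^(-1) = p^2 / (p^2 − 1). The product is (1 − 1/2^2)^(-1), (1 − 1/3^2)^(-1), (1 − 1/5^2)^(-1), (1 − 1/7^2)^(-1), (1 − 1/11^2)^(-1), (1 − 1/13^2)^(-1), (1 − 1/17^2)^(-1), (1 − 1/19^2)^(-1), (1 − 1/23^2)^(-1), (1 − 1/29^2)^(-1), (1 − 1/31^2)^(-1), (1 − 1/37^2)^(-1), (1 − 1/41^2)^(-1), (1 − 1/43^2)^(-1) = ∏ p^2 / (p^2 − 1) = 1688189817927745147112851/1030750286035260801024000.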